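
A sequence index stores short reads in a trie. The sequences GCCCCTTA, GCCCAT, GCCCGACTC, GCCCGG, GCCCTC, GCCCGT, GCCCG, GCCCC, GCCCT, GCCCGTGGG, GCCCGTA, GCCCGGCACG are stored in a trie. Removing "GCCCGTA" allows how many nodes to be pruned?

1

Walk "GCCCGTA" from the leaf back toward the root, removing each node that no remaining word uses.
The suffix "A" (1 node) is used only by "GCCCGTA"; the node for "GCCCGT" still has the child "G", so pruning stops there.
Nodes removed: 1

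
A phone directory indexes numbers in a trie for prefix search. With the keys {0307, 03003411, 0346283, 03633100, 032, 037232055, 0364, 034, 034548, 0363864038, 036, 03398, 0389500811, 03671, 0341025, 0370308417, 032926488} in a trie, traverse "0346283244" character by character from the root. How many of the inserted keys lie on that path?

Check each prefix of "0346283244" against the stored set — each match is an end-marker on the path.
Prefixes of the query that are stored words: "034", "0346283"
Count: 2

2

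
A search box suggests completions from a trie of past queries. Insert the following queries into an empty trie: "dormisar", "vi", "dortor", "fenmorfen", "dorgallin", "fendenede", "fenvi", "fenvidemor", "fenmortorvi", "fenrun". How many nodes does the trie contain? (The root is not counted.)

Count nodes per top-level branch (shared prefixes stored once):
  'd'-branch (dorgallin, dormisar, dortor): 17 nodes
  'f'-branch (fendenede, fenmorfen, fenmortorvi, fenrun, fenvi, fenvidemor): 30 nodes
  'v'-branch (vi): 2 nodes
Sum: 49

49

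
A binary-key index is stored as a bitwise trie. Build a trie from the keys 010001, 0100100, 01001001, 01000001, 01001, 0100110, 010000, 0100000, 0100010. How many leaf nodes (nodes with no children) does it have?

A leaf is a node with no children — equivalently, the end of a word that is not a proper prefix of any other stored word.
Those words: "01000001", "0100010", "01001001", "0100110"
Leaf count: 4

4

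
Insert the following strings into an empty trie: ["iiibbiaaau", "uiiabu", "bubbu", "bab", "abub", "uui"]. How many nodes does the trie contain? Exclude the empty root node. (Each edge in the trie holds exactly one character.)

Trace insertions, counting only characters that open a new branch:
  "iiibbiaaau" → 10 new (i, i, i, b, b, i, a, a, a, u)
  "uiiabu" → 6 new (u, i, i, a, b, u)
  "bubbu" → 5 new (b, u, b, b, u)
  "bab" → prefix "b" already present; 2 new (a, b)
  "abub" → 4 new (a, b, u, b)
  "uui" → prefix "u" already present; 2 new (u, i)
Total nodes = 10 + 6 + 5 + 2 + 4 + 2 = 29

29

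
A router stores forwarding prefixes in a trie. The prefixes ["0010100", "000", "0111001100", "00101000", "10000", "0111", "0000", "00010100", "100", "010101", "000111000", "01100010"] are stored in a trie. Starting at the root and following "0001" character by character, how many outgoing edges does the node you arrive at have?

2

The children of the "0001" node are the distinct next characters among strings starting with "0001".
Distinct next characters after "0001": 0, 1.
That node has 2 child edges.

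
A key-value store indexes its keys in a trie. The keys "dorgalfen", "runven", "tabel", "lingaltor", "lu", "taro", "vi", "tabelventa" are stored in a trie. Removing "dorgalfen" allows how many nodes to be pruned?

After clearing the end-marker at "dorgalfen", prune upward until reaching a node still needed by another word.
No other word shares any prefix with "dorgalfen", so all 9 of its nodes go.
Nodes removed: 9

9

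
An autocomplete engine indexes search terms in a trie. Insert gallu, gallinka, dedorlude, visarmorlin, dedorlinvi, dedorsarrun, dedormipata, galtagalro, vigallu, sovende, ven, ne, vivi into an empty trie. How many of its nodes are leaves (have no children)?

13

A leaf is a node with no children — equivalently, the end of a word that is not a proper prefix of any other stored word.
Those words: "dedorlinvi", "dedorlude", "dedormipata", "dedorsarrun", "gallinka", "gallu", "galtagalro", "ne", "sovende", "ven", "vigallu", "visarmorlin", "vivi"
Leaf count: 13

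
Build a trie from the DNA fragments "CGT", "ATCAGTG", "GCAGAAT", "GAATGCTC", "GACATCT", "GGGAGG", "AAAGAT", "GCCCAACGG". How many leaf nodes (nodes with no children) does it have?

8

A leaf is a node with no children — equivalently, the end of a word that is not a proper prefix of any other stored word.
Those words: "AAAGAT", "ATCAGTG", "CGT", "GAATGCTC", "GACATCT", "GCAGAAT", "GCCCAACGG", "GGGAGG"
Leaf count: 8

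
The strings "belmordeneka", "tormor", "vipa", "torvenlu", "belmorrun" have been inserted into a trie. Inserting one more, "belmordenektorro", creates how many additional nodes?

Walking "belmordenektorro" from the root, the first 11 characters ("belmordenek") follow existing edges; "t" is the first miss.
So 16 − 11 = 5 new nodes.

5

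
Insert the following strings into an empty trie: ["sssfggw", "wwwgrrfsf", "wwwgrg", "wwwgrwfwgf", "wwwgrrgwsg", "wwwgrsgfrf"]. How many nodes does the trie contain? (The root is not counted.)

Count nodes per top-level branch (shared prefixes stored once):
  's'-branch (sssfggw): 7 nodes
  'w'-branch (wwwgrg, wwwgrrfsf, wwwgrrgwsg, wwwgrsgfrf, wwwgrwfwgf): 24 nodes
Sum: 31

31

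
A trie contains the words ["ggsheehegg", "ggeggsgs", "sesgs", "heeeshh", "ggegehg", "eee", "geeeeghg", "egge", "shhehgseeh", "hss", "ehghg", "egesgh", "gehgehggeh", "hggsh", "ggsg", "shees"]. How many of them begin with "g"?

6

Traverse to the node for "g", then collect every word in that subtree.
Matches: "geeeeghg", "gehgehggeh", "ggegehg", "ggeggsgs", "ggsg", "ggsheehegg"
Count: 6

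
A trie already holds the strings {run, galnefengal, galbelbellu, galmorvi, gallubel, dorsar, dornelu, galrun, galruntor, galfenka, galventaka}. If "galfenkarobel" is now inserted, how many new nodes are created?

Walking "galfenkarobel" from the root, the first 8 characters ("galfenka") follow existing edges; "r" is the first miss.
Each of the 5 remaining characters creates one node.

5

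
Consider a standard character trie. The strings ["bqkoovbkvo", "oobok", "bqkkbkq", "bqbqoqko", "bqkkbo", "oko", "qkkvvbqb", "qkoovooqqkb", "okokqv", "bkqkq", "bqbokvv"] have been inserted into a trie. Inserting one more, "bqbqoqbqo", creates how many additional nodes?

The longest prefix of "bqbqoqbqo" already in the trie is "bqbqoq" (length 6).
Each of the 3 remaining characters creates one node.

3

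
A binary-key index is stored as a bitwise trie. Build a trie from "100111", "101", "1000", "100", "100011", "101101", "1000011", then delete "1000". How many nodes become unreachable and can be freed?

A node on "1000"'s path can go only if nothing else ends at it or branches off below it.
Every node on "1000" is still needed (e.g. by "100011"), so nothing is freed.
Nodes removed: 0

0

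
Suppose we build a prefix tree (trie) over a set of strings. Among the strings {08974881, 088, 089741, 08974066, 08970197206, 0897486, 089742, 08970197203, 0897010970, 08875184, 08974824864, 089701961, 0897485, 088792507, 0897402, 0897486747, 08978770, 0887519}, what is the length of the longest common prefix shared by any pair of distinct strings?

Equivalently: take the maximum, over all pairs, of their longest common prefix length.
"08970197203" and "08970197206" agree on "0897019720" (10 characters) before diverging; nothing deeper is shared.
Longest shared-prefix length: 10

10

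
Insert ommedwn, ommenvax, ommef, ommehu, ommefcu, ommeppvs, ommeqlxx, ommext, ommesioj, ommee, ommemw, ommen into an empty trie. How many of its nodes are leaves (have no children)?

10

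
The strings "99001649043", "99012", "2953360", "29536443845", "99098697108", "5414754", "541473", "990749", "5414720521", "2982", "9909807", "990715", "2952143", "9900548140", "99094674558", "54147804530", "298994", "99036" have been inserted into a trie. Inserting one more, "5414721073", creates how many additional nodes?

The longest prefix of "5414721073" already in the trie is "541472" (length 6).
Each of the 4 remaining characters creates one node.

4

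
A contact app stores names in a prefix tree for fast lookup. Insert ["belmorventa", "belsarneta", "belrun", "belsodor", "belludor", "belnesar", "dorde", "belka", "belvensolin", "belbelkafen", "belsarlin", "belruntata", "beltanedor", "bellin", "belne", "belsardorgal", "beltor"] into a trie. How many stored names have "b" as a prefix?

16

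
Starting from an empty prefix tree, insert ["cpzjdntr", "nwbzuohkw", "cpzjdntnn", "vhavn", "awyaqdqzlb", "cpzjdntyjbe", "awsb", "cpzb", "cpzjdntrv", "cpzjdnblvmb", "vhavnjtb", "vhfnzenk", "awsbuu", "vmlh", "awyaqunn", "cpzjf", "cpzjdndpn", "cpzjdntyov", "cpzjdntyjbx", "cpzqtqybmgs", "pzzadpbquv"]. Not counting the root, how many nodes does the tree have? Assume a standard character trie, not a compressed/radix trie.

Trace insertions, counting only characters that open a new branch:
  "cpzjdntr" → 8 new (c, p, z, j, d, n, t, r)
  "nwbzuohkw" → 9 new (n, w, b, z, u, o, h, k, w)
  "cpzjdntnn" → prefix "cpzjdnt" already present; 2 new (n, n)
  "vhavn" → 5 new (v, h, a, v, n)
  "awyaqdqzlb" → 10 new (a, w, y, a, q, d, q, z, l, b)
  "cpzjdntyjbe" → prefix "cpzjdnt" already present; 4 new (y, j, b, e)
  "awsb" → prefix "aw" already present; 2 new (s, b)
  "cpzb" → prefix "cpz" already present; 1 new (b)
  "cpzjdntrv" → prefix "cpzjdntr" already present; 1 new (v)
  "cpzjdnblvmb" → prefix "cpzjdn" already present; 5 new (b, l, v, m, b)
  "vhavnjtb" → prefix "vhavn" already present; 3 new (j, t, b)
  "vhfnzenk" → prefix "vh" already present; 6 new (f, n, z, e, n, k)
  "awsbuu" → prefix "awsb" already present; 2 new (u, u)
  "vmlh" → prefix "v" already present; 3 new (m, l, h)
  "awyaqunn" → prefix "awyaq" already present; 3 new (u, n, n)
  "cpzjf" → prefix "cpzj" already present; 1 new (f)
  "cpzjdndpn" → prefix "cpzjdn" already present; 3 new (d, p, n)
  "cpzjdntyov" → prefix "cpzjdnty" already present; 2 new (o, v)
  "cpzjdntyjbx" → prefix "cpzjdntyjb" already present; 1 new (x)
  "cpzqtqybmgs" → prefix "cpz" already present; 8 new (q, t, q, y, b, m, g, s)
  "pzzadpbquv" → 10 new (p, z, z, a, d, p, b, q, u, v)
Total nodes = 8 + 9 + 2 + 5 + 10 + 4 + 2 + 1 + 1 + 5 + 3 + 6 + 2 + 3 + 3 + 1 + 3 + 2 + 1 + 8 + 10 = 89

89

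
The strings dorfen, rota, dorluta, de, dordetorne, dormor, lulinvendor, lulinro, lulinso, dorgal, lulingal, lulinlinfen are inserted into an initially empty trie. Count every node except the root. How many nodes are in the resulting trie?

Trace insertions, counting only characters that open a new branch:
  "dorfen" → 6 new (d, o, r, f, e, n)
  "rota" → 4 new (r, o, t, a)
  "dorluta" → prefix "dor" already present; 4 new (l, u, t, a)
  "de" → prefix "d" already present; 1 new (e)
  "dordetorne" → prefix "dor" already present; 7 new (d, e, t, o, r, n, e)
  "dormor" → prefix "dor" already present; 3 new (m, o, r)
  "lulinvendor" → 11 new (l, u, l, i, n, v, e, n, d, o, r)
  "lulinro" → prefix "lulin" already present; 2 new (r, o)
  "lulinso" → prefix "lulin" already present; 2 new (s, o)
  "dorgal" → prefix "dor" already present; 3 new (g, a, l)
  "lulingal" → prefix "lulin" already present; 3 new (g, a, l)
  "lulinlinfen" → prefix "lulin" already present; 6 new (l, i, n, f, e, n)
Total nodes = 6 + 4 + 4 + 1 + 7 + 3 + 11 + 2 + 2 + 3 + 3 + 6 = 52

52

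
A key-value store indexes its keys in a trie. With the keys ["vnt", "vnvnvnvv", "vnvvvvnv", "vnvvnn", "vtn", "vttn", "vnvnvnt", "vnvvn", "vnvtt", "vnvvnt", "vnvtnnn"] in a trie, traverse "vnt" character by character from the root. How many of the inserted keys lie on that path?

1

Walk "vnt" from the root; an end-of-word marker is hit whenever a stored word is a prefix of "vnt".
Prefixes of the query that are stored words: "vnt"
Count: 1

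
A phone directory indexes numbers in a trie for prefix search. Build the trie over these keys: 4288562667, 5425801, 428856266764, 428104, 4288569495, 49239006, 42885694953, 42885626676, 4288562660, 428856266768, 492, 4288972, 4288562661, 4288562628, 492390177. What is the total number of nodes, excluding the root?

Insert word by word; a character creates a node only if that edge doesn't already exist:
  "4288562667" → 10 new (4, 2, 8, 8, 5, 6, 2, 6, 6, 7)
  "5425801" → 7 new (5, 4, 2, 5, 8, 0, 1)
  "428856266764" → prefix "4288562667" already present; 2 new (6, 4)
  "428104" → prefix "428" already present; 3 new (1, 0, 4)
  "4288569495" → prefix "428856" already present; 4 new (9, 4, 9, 5)
  "49239006" → prefix "4" already present; 7 new (9, 2, 3, 9, 0, 0, 6)
  "42885694953" → prefix "4288569495" already present; 1 new (3)
  "42885626676" → prefix "42885626676" already present; 0 new (none)
  "4288562660" → prefix "428856266" already present; 1 new (0)
  "428856266768" → prefix "42885626676" already present; 1 new (8)
  "492" → prefix "492" already present; 0 new (none)
  "4288972" → prefix "4288" already present; 3 new (9, 7, 2)
  "4288562661" → prefix "428856266" already present; 1 new (1)
  "4288562628" → prefix "42885626" already present; 2 new (2, 8)
  "492390177" → prefix "492390" already present; 3 new (1, 7, 7)
Total nodes = 10 + 7 + 2 + 3 + 4 + 7 + 1 + 0 + 1 + 1 + 0 + 3 + 1 + 2 + 3 = 45

45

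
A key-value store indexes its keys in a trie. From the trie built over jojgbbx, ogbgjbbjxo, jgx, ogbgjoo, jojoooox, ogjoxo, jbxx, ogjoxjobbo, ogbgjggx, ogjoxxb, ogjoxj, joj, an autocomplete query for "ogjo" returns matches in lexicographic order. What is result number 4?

Words with prefix "ogjo", in lexicographic order: "ogjoxj", "ogjoxjobbo", "ogjoxo", "ogjoxxb"
The 4th is ogjoxxb.

ogjoxxb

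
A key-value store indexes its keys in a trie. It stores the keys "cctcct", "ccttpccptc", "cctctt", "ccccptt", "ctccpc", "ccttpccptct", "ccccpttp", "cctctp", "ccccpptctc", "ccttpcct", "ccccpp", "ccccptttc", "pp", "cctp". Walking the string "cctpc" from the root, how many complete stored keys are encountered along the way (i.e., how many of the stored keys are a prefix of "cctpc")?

Traverse "cctpc" character by character; count nodes along the way that are marked as word ends.
Prefixes of the query that are stored words: "cctp"
Count: 1

1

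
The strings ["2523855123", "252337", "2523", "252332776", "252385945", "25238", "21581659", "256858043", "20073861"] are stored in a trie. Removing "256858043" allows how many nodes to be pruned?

After clearing the end-marker at "256858043", prune upward until reaching a node still needed by another word.
The suffix "6858043" (7 nodes) is used only by "256858043"; the node for "25" still has the child "2", so pruning stops there.
Nodes removed: 7

7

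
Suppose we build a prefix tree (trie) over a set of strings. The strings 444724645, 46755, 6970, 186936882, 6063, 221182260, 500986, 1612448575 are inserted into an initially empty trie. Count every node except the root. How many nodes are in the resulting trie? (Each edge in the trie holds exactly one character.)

Trace insertions, counting only characters that open a new branch:
  "444724645" → 9 new (4, 4, 4, 7, 2, 4, 6, 4, 5)
  "46755" → prefix "4" already present; 4 new (6, 7, 5, 5)
  "6970" → 4 new (6, 9, 7, 0)
  "186936882" → 9 new (1, 8, 6, 9, 3, 6, 8, 8, 2)
  "6063" → prefix "6" already present; 3 new (0, 6, 3)
  "221182260" → 9 new (2, 2, 1, 1, 8, 2, 2, 6, 0)
  "500986" → 6 new (5, 0, 0, 9, 8, 6)
  "1612448575" → prefix "1" already present; 9 new (6, 1, 2, 4, 4, 8, 5, 7, 5)
Total nodes = 9 + 4 + 4 + 9 + 3 + 9 + 6 + 9 = 53

53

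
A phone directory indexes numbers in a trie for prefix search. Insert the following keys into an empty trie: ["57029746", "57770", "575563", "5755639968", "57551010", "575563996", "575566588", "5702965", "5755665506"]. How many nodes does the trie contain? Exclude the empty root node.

32

Count nodes per top-level branch (shared prefixes stored once):
  '5'-branch (5702965, 57029746, 57551010, 575563, 575563996, 5755639968, 5755665506, 575566588, 57770): 32 nodes
Sum: 32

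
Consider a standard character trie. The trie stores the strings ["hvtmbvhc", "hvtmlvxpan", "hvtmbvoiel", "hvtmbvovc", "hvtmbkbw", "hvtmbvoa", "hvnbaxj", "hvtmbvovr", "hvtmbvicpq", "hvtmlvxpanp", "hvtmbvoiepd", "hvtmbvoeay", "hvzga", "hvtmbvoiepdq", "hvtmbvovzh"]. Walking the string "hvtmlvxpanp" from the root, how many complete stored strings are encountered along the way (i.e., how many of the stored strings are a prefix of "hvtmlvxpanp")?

Walk "hvtmlvxpanp" from the root; an end-of-word marker is hit whenever a stored word is a prefix of "hvtmlvxpanp".
Prefixes of the query that are stored words: "hvtmlvxpan", "hvtmlvxpanp"
Count: 2

2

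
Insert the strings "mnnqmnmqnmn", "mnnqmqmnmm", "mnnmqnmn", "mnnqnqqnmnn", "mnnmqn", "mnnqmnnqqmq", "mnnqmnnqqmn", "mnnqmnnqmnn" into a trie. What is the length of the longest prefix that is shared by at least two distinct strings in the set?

10

Equivalently: take the maximum, over all pairs, of their longest common prefix length.
e.g. "mnnqmnnqqmn" and "mnnqmnnqqmq" share the prefix "mnnqmnnqqm" of length 10; no pair shares a longer one.
Longest shared-prefix length: 10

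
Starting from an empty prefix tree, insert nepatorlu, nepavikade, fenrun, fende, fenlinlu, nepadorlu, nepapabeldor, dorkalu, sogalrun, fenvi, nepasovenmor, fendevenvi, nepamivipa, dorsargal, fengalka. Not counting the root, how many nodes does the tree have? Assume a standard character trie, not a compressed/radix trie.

Count nodes per top-level branch (shared prefixes stored once):
  'd'-branch (dorkalu, dorsargal): 13 nodes
  'f'-branch (fende, fendevenvi, fengalka, fenlinlu, fenrun, fenvi): 25 nodes
  'n'-branch (nepadorlu, nepamivipa, nepapabeldor, nepasovenmor, nepatorlu, nepavikade): 42 nodes
  's'-branch (sogalrun): 8 nodes
Sum: 88

88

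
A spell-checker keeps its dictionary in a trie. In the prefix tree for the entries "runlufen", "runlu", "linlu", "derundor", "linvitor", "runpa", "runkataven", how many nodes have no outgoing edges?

Leaves are exactly the stored words that no other stored word extends.
Those words: "derundor", "linlu", "linvitor", "runkataven", "runlufen", "runpa"
Leaf count: 6

6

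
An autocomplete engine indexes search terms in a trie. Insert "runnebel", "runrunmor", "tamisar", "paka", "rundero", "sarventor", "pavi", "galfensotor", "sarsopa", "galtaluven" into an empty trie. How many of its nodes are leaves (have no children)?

10

Leaves are exactly the stored words that no other stored word extends.
Those words: "galfensotor", "galtaluven", "paka", "pavi", "rundero", "runnebel", "runrunmor", "sarsopa", "sarventor", "tamisar"
Leaf count: 10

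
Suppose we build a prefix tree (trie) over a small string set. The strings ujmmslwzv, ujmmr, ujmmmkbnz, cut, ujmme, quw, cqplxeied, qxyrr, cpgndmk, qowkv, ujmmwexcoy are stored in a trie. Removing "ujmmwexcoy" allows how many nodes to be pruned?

6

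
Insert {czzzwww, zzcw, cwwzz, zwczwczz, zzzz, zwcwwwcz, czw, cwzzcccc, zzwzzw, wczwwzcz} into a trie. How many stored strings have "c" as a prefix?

4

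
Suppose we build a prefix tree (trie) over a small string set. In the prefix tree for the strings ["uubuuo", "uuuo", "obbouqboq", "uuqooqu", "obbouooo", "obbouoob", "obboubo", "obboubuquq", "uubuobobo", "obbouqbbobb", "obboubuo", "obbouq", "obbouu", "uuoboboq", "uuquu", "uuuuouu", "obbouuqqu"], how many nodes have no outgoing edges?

A leaf is a node with no children — equivalently, the end of a word that is not a proper prefix of any other stored word.
Those words: "obboubo", "obboubuo", "obboubuquq", "obbouoob", "obbouooo", "obbouqbbobb", "obbouqboq", "obbouuqqu", "uubuobobo", "uubuuo", "uuoboboq", "uuqooqu", "uuquu", "uuuo", "uuuuouu"
Leaf count: 15

15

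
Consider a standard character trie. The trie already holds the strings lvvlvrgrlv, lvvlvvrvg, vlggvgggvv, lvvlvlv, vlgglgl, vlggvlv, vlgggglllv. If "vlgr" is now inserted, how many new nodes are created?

1

"vlg" is already a path in the trie; the remaining "r" must be added.
New nodes needed: |"vlgr"| − 3 = 4 − 3 = 1.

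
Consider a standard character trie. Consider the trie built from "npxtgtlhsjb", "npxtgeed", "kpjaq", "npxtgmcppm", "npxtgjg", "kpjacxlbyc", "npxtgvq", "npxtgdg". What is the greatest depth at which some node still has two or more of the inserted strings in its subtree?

5

Equivalently: take the maximum, over all pairs, of their longest common prefix length.
e.g. "npxtgdg" and "npxtgeed" share the prefix "npxtg" of length 5; no pair shares a longer one.
Longest shared-prefix length: 5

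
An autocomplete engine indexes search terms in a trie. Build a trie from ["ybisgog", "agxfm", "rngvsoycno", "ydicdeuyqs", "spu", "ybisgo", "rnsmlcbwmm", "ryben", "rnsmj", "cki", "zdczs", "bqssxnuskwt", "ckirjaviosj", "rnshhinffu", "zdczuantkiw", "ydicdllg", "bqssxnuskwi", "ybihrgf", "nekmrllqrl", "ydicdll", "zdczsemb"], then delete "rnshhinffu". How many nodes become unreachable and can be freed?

Walk "rnshhinffu" from the leaf back toward the root, removing each node that no remaining word uses.
The suffix "hhinffu" (7 nodes) is used only by "rnshhinffu"; the node for "rns" still has the child "m", so pruning stops there.
Nodes removed: 7

7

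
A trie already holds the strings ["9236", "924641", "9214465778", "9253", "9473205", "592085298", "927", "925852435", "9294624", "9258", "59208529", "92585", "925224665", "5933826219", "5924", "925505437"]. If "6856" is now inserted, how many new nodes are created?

"6856" shares no prefix with any stored word, so all 4 characters open new nodes.
4 − 0 = 4 new nodes.

4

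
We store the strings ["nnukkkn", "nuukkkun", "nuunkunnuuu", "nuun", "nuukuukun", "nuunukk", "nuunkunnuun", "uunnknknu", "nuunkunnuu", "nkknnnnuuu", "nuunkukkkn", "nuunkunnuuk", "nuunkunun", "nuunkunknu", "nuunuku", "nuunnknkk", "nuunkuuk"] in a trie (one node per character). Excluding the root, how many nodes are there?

67

For each word, the new-node count is its length minus the longest prefix already in the trie:
  "nnukkkn" → 7 new (n, n, u, k, k, k, n)
  "nuukkkun" → prefix "n" already present; 7 new (u, u, k, k, k, u, n)
  "nuunkunnuuu" → prefix "nuu" already present; 8 new (n, k, u, n, n, u, u, u)
  "nuun" → prefix "nuun" already present; 0 new (none)
  "nuukuukun" → prefix "nuuk" already present; 5 new (u, u, k, u, n)
  "nuunukk" → prefix "nuun" already present; 3 new (u, k, k)
  "nuunkunnuun" → prefix "nuunkunnuu" already present; 1 new (n)
  "uunnknknu" → 9 new (u, u, n, n, k, n, k, n, u)
  "nuunkunnuu" → prefix "nuunkunnuu" already present; 0 new (none)
  "nkknnnnuuu" → prefix "n" already present; 9 new (k, k, n, n, n, n, u, u, u)
  "nuunkukkkn" → prefix "nuunku" already present; 4 new (k, k, k, n)
  "nuunkunnuuk" → prefix "nuunkunnuu" already present; 1 new (k)
  "nuunkunun" → prefix "nuunkun" already present; 2 new (u, n)
  "nuunkunknu" → prefix "nuunkun" already present; 3 new (k, n, u)
  "nuunuku" → prefix "nuunuk" already present; 1 new (u)
  "nuunnknkk" → prefix "nuun" already present; 5 new (n, k, n, k, k)
  "nuunkuuk" → prefix "nuunku" already present; 2 new (u, k)
Total nodes = 7 + 7 + 8 + 0 + 5 + 3 + 1 + 9 + 0 + 9 + 4 + 1 + 2 + 3 + 1 + 5 + 2 = 67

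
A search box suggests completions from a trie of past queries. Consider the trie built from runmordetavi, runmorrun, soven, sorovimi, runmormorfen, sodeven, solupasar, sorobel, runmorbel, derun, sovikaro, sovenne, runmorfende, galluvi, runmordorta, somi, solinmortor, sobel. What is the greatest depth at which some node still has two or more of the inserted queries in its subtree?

The deepest shared node is where two words last agree before diverging.
e.g. "runmordetavi" and "runmordorta" share the prefix "runmord" of length 7; no pair shares a longer one.
Longest shared-prefix length: 7

7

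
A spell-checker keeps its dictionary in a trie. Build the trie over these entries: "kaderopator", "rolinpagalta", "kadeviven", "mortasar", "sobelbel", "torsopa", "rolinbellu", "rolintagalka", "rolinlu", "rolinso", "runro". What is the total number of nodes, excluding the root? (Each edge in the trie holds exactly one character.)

71

Count nodes per top-level branch (shared prefixes stored once):
  'k'-branch (kaderopator, kadeviven): 16 nodes
  'm'-branch (mortasar): 8 nodes
  'r'-branch (rolinbellu, rolinlu, rolinpagalta, rolinso, rolintagalka, runro): 32 nodes
  's'-branch (sobelbel): 8 nodes
  't'-branch (torsopa): 7 nodes
Sum: 71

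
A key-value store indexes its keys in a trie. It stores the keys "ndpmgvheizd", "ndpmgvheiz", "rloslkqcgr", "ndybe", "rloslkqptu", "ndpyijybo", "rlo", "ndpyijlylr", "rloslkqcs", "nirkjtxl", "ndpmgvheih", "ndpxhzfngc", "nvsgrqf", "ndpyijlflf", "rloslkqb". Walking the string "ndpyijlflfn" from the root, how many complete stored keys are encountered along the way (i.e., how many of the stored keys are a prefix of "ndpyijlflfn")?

Check each prefix of "ndpyijlflfn" against the stored set — each match is an end-marker on the path.
Prefixes of the query that are stored words: "ndpyijlflf"
Count: 1

1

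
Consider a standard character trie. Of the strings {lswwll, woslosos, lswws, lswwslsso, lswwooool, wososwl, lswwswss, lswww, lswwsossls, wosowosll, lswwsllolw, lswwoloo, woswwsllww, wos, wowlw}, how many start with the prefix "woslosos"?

1

Filter for entries beginning with "woslosos":
Words under "woslosos": woslosos
Count: 1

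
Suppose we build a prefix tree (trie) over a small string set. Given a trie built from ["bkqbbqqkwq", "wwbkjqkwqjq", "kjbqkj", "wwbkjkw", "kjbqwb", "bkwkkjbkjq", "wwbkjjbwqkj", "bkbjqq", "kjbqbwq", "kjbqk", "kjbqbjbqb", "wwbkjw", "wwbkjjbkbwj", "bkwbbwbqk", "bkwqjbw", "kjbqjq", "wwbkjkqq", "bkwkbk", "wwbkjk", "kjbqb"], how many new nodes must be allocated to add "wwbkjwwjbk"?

4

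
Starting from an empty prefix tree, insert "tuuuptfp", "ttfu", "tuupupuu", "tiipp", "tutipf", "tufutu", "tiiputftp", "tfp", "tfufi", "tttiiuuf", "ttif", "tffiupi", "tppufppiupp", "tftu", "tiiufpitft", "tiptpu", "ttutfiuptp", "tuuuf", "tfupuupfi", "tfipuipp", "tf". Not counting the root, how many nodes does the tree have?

Insert word by word; a character creates a node only if that edge doesn't already exist:
  "tuuuptfp" → 8 new (t, u, u, u, p, t, f, p)
  "ttfu" → prefix "t" already present; 3 new (t, f, u)
  "tuupupuu" → prefix "tuu" already present; 5 new (p, u, p, u, u)
  "tiipp" → prefix "t" already present; 4 new (i, i, p, p)
  "tutipf" → prefix "tu" already present; 4 new (t, i, p, f)
  "tufutu" → prefix "tu" already present; 4 new (f, u, t, u)
  "tiiputftp" → prefix "tiip" already present; 5 new (u, t, f, t, p)
  "tfp" → prefix "t" already present; 2 new (f, p)
  "tfufi" → prefix "tf" already present; 3 new (u, f, i)
  "tttiiuuf" → prefix "tt" already present; 6 new (t, i, i, u, u, f)
  "ttif" → prefix "tt" already present; 2 new (i, f)
  "tffiupi" → prefix "tf" already present; 5 new (f, i, u, p, i)
  "tppufppiupp" → prefix "t" already present; 10 new (p, p, u, f, p, p, i, u, p, p)
  "tftu" → prefix "tf" already present; 2 new (t, u)
  "tiiufpitft" → prefix "tii" already present; 7 new (u, f, p, i, t, f, t)
  "tiptpu" → prefix "ti" already present; 4 new (p, t, p, u)
  "ttutfiuptp" → prefix "tt" already present; 8 new (u, t, f, i, u, p, t, p)
  "tuuuf" → prefix "tuuu" already present; 1 new (f)
  "tfupuupfi" → prefix "tfu" already present; 6 new (p, u, u, p, f, i)
  "tfipuipp" → prefix "tf" already present; 6 new (i, p, u, i, p, p)
  "tf" → prefix "tf" already present; 0 new (none)
Total nodes = 8 + 3 + 5 + 4 + 4 + 4 + 5 + 2 + 3 + 6 + 2 + 5 + 10 + 2 + 7 + 4 + 8 + 1 + 6 + 6 + 0 = 95

95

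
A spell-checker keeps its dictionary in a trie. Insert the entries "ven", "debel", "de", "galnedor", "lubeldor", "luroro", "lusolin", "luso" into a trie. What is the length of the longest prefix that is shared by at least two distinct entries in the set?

The deepest shared node is where two words last agree before diverging.
e.g. "luso" and "lusolin" share the prefix "luso" of length 4; no pair shares a longer one.
Longest shared-prefix length: 4

4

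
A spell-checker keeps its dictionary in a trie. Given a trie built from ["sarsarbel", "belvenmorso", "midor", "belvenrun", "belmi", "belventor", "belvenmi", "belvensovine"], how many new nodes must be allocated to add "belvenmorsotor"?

Walking "belvenmorsotor" from the root, the first 11 characters ("belvenmorso") follow existing edges; "t" is the first miss.
So 14 − 11 = 3 new nodes.

3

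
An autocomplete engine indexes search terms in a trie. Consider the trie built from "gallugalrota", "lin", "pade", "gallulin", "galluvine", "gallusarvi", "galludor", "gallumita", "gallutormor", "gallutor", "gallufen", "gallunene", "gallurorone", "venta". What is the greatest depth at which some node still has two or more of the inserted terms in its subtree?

Look for the deepest trie node that still has at least two words in its subtree.
"gallutor" and "gallutormor" agree on "gallutor" (8 characters) before diverging; nothing deeper is shared.
Longest shared-prefix length: 8

8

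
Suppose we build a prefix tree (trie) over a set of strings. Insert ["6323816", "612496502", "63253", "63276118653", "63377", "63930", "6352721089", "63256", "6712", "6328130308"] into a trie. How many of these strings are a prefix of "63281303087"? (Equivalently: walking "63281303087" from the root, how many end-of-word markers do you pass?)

Walk "63281303087" from the root; an end-of-word marker is hit whenever a stored word is a prefix of "63281303087".
Prefixes of the query that are stored words: "6328130308"
Count: 1

1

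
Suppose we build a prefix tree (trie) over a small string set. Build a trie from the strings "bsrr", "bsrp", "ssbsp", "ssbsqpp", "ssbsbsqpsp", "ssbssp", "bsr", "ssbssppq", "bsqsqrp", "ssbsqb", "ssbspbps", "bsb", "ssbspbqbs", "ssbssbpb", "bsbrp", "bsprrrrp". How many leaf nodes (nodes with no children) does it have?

A leaf is a node with no children — equivalently, the end of a word that is not a proper prefix of any other stored word.
Those words: "bsbrp", "bsprrrrp", "bsqsqrp", "bsrp", "bsrr", "ssbsbsqpsp", "ssbspbps", "ssbspbqbs", "ssbsqb", "ssbsqpp", "ssbssbpb", "ssbssppq"
Leaf count: 12

12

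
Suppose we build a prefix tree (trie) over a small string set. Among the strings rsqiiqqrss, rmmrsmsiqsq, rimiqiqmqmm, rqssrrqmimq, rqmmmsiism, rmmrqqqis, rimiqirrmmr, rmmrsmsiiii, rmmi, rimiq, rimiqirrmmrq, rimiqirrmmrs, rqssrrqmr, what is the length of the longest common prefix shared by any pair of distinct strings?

11

Look for the deepest trie node that still has at least two words in its subtree.
"rimiqirrmmr" and "rimiqirrmmrq" agree on "rimiqirrmmr" (11 characters) before diverging; nothing deeper is shared.
Longest shared-prefix length: 11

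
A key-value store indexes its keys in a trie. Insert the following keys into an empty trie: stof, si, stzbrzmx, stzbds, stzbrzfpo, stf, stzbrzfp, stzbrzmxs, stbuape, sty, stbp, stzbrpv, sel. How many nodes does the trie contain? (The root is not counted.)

Insert word by word; a character creates a node only if that edge doesn't already exist:
  "stof" → 4 new (s, t, o, f)
  "si" → prefix "s" already present; 1 new (i)
  "stzbrzmx" → prefix "st" already present; 6 new (z, b, r, z, m, x)
  "stzbds" → prefix "stzb" already present; 2 new (d, s)
  "stzbrzfpo" → prefix "stzbrz" already present; 3 new (f, p, o)
  "stf" → prefix "st" already present; 1 new (f)
  "stzbrzfp" → prefix "stzbrzfp" already present; 0 new (none)
  "stzbrzmxs" → prefix "stzbrzmx" already present; 1 new (s)
  "stbuape" → prefix "st" already present; 5 new (b, u, a, p, e)
  "sty" → prefix "st" already present; 1 new (y)
  "stbp" → prefix "stb" already present; 1 new (p)
  "stzbrpv" → prefix "stzbr" already present; 2 new (p, v)
  "sel" → prefix "s" already present; 2 new (e, l)
Total nodes = 4 + 1 + 6 + 2 + 3 + 1 + 0 + 1 + 5 + 1 + 1 + 2 + 2 = 29

29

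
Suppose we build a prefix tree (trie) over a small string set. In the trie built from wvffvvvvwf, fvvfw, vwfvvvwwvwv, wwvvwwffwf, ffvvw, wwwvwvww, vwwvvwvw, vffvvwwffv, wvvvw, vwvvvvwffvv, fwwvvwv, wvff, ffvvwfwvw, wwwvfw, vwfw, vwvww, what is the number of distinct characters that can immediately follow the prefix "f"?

Follow the path "f" to its node, then look at its outgoing edges.
Distinct next characters after "f": f, v, w.
That node has 3 child edges.

3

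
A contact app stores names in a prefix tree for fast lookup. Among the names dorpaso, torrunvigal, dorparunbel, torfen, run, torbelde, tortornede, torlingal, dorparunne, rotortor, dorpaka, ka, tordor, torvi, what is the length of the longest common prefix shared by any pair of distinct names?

8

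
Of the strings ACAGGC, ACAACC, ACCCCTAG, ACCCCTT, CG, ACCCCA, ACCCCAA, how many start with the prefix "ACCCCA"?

Filter for entries beginning with "ACCCCA":
Matches: "ACCCCA", "ACCCCAA"
Count: 2

2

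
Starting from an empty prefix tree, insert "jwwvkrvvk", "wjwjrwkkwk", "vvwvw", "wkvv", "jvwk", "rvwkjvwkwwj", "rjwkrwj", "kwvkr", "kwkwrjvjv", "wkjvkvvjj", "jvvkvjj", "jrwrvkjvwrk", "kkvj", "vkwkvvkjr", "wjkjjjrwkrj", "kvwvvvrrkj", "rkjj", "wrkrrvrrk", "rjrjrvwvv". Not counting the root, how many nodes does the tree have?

For each word, the new-node count is its length minus the longest prefix already in the trie:
  "jwwvkrvvk" → 9 new (j, w, w, v, k, r, v, v, k)
  "wjwjrwkkwk" → 10 new (w, j, w, j, r, w, k, k, w, k)
  "vvwvw" → 5 new (v, v, w, v, w)
  "wkvv" → prefix "w" already present; 3 new (k, v, v)
  "jvwk" → prefix "j" already present; 3 new (v, w, k)
  "rvwkjvwkwwj" → 11 new (r, v, w, k, j, v, w, k, w, w, j)
  "rjwkrwj" → prefix "r" already present; 6 new (j, w, k, r, w, j)
  "kwvkr" → 5 new (k, w, v, k, r)
  "kwkwrjvjv" → prefix "kw" already present; 7 new (k, w, r, j, v, j, v)
  "wkjvkvvjj" → prefix "wk" already present; 7 new (j, v, k, v, v, j, j)
  "jvvkvjj" → prefix "jv" already present; 5 new (v, k, v, j, j)
  "jrwrvkjvwrk" → prefix "j" already present; 10 new (r, w, r, v, k, j, v, w, r, k)
  "kkvj" → prefix "k" already present; 3 new (k, v, j)
  "vkwkvvkjr" → prefix "v" already present; 8 new (k, w, k, v, v, k, j, r)
  "wjkjjjrwkrj" → prefix "wj" already present; 9 new (k, j, j, j, r, w, k, r, j)
  "kvwvvvrrkj" → prefix "k" already present; 9 new (v, w, v, v, v, r, r, k, j)
  "rkjj" → prefix "r" already present; 3 new (k, j, j)
  "wrkrrvrrk" → prefix "w" already present; 8 new (r, k, r, r, v, r, r, k)
  "rjrjrvwvv" → prefix "rj" already present; 7 new (r, j, r, v, w, v, v)
Total nodes = 9 + 10 + 5 + 3 + 3 + 11 + 6 + 5 + 7 + 7 + 5 + 10 + 3 + 8 + 9 + 9 + 3 + 8 + 7 = 128

128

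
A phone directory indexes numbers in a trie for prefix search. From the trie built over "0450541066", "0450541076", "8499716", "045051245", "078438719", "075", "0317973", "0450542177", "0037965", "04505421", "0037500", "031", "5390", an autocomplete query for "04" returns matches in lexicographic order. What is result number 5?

0450542177

Filter for "04…" and sort: "045051245", "0450541066", "0450541076", "04505421", "0450542177"
Position 5: 0450542177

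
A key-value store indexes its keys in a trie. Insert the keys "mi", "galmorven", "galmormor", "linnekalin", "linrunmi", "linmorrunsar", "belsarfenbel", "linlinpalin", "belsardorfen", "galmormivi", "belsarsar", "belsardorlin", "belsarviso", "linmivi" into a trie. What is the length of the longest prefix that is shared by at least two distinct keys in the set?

9

The deepest shared node is where two words last agree before diverging.
"belsardorfen" and "belsardorlin" agree on "belsardor" (9 characters) before diverging; nothing deeper is shared.
Longest shared-prefix length: 9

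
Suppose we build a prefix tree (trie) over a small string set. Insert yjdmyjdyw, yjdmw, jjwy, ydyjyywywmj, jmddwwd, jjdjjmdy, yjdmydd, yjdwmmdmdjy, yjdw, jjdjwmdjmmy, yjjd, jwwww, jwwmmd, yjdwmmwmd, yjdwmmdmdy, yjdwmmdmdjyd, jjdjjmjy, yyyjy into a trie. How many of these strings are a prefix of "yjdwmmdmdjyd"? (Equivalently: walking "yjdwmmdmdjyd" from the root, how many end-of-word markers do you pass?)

Check each prefix of "yjdwmmdmdjyd" against the stored set — each match is an end-marker on the path.
Prefixes of the query that are stored words: "yjdw", "yjdwmmdmdjy", "yjdwmmdmdjyd"
Count: 3

3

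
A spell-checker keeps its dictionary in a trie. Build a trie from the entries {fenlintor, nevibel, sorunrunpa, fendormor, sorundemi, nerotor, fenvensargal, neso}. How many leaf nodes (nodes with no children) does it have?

Leaves are exactly the stored words that no other stored word extends.
Those words: "fendormor", "fenlintor", "fenvensargal", "nerotor", "neso", "nevibel", "sorundemi", "sorunrunpa"
Leaf count: 8

8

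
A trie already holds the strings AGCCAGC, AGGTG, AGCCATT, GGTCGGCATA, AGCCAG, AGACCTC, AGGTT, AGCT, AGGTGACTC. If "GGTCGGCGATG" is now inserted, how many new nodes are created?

"GGTCGGC" is already a path in the trie; the remaining "GATG" must be added.
So 11 − 7 = 4 new nodes.

4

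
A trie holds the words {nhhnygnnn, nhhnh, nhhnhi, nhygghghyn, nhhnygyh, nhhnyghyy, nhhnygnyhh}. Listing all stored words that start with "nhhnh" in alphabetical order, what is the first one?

DFS of the "nhhnh" subtree visits, in order: "nhhnh", "nhhnhi"
The 1st is nhhnh.

nhhnh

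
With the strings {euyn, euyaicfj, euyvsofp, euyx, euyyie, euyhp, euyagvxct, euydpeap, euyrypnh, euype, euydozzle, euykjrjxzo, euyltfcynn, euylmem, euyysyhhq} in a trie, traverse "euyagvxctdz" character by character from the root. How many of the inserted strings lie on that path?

1

Walk "euyagvxctdz" from the root; an end-of-word marker is hit whenever a stored word is a prefix of "euyagvxctdz".
Prefixes of the query that are stored words: "euyagvxct"
Count: 1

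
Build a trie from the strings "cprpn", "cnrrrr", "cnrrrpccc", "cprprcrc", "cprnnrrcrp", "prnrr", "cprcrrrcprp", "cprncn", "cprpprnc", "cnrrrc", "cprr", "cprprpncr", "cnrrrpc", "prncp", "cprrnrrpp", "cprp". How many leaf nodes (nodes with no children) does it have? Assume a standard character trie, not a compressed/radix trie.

Leaves are exactly the stored words that no other stored word extends.
Those words: "cnrrrc", "cnrrrpccc", "cnrrrr", "cprcrrrcprp", "cprncn", "cprnnrrcrp", "cprpn", "cprpprnc", "cprprcrc", "cprprpncr", "cprrnrrpp", "prncp", "prnrr"
Leaf count: 13

13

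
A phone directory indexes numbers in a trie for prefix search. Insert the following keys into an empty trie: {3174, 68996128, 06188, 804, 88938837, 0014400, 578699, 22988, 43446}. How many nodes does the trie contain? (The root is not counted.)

49

Trace insertions, counting only characters that open a new branch:
  "3174" → 4 new (3, 1, 7, 4)
  "68996128" → 8 new (6, 8, 9, 9, 6, 1, 2, 8)
  "06188" → 5 new (0, 6, 1, 8, 8)
  "804" → 3 new (8, 0, 4)
  "88938837" → prefix "8" already present; 7 new (8, 9, 3, 8, 8, 3, 7)
  "0014400" → prefix "0" already present; 6 new (0, 1, 4, 4, 0, 0)
  "578699" → 6 new (5, 7, 8, 6, 9, 9)
  "22988" → 5 new (2, 2, 9, 8, 8)
  "43446" → 5 new (4, 3, 4, 4, 6)
Total nodes = 4 + 8 + 5 + 3 + 7 + 6 + 6 + 5 + 5 = 49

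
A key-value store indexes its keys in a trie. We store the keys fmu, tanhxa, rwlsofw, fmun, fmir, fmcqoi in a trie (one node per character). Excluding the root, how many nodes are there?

23

Trace insertions, counting only characters that open a new branch:
  "fmu" → 3 new (f, m, u)
  "tanhxa" → 6 new (t, a, n, h, x, a)
  "rwlsofw" → 7 new (r, w, l, s, o, f, w)
  "fmun" → prefix "fmu" already present; 1 new (n)
  "fmir" → prefix "fm" already present; 2 new (i, r)
  "fmcqoi" → prefix "fm" already present; 4 new (c, q, o, i)
Total nodes = 3 + 6 + 7 + 1 + 2 + 4 = 23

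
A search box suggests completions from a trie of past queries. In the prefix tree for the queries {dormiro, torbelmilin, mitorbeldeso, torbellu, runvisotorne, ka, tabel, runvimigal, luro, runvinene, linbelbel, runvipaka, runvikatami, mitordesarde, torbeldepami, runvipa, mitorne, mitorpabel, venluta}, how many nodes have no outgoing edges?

A leaf is a node with no children — equivalently, the end of a word that is not a proper prefix of any other stored word.
Those words: "dormiro", "ka", "linbelbel", "luro", "mitorbeldeso", "mitordesarde", "mitorne", "mitorpabel", "runvikatami", "runvimigal", "runvinene", "runvipaka", "runvisotorne", "tabel", "torbeldepami", "torbellu", "torbelmilin", "venluta"
Leaf count: 18

18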